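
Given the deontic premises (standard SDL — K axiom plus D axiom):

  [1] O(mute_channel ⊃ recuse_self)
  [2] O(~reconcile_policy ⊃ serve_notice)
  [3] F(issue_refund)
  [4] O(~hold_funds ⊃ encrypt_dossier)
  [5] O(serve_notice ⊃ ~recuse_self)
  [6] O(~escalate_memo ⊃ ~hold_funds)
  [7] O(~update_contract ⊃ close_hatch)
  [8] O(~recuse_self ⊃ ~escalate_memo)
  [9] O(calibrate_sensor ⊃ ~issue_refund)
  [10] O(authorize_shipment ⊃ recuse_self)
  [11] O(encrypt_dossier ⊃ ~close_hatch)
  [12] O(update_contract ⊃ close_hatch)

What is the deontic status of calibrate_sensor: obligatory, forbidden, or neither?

Premise 9 is O(calibrate_sensor ⊃ ~issue_refund); even if O(~issue_refund) held, inferring O(calibrate_sensor) would be affirming the consequent — invalid.
No premise or chain of K-axiom applications forces O(calibrate_sensor), and none forces O(~calibrate_sensor). So calibrate_sensor is neither obligatory nor forbidden under these norms.

Neither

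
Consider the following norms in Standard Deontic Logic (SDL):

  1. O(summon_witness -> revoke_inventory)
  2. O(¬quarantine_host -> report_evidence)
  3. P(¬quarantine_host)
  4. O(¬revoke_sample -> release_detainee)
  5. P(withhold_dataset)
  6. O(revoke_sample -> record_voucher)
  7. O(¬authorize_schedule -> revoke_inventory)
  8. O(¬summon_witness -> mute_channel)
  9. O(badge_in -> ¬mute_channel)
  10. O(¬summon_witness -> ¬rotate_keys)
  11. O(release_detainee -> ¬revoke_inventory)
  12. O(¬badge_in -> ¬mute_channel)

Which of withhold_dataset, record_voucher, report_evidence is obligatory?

record_voucher

Premises 9 and 12 cover both cases: O(badge_in -> ¬mute_channel) and O(¬badge_in -> ¬mute_channel). Since badge_in ∨ ¬badge_in is a tautology, O(¬mute_channel) follows.
The contrapositive of premise 8 (O(¬summon_witness -> mute_channel)) is O(¬mute_channel -> summon_witness), and O(¬mute_channel) is already established, so O(summon_witness).
Applying K to premise 1 (O(summon_witness -> revoke_inventory)) and O(summon_witness) yields O(revoke_inventory).
Premise 11, O(release_detainee -> ¬revoke_inventory), contraposes to O(revoke_inventory -> ¬release_detainee); with O(revoke_inventory) we get O(¬release_detainee).
Premise 4 is O(¬revoke_sample -> release_detainee); contrapositively O(¬release_detainee -> revoke_sample). Since O(¬release_detainee) holds, K gives O(revoke_sample).
With premise 6, O(revoke_sample -> record_voucher), the K-axiom yields O(record_voucher).
So O(record_voucher) holds — record_voucher is obligatory. None of the other listed options is made obligatory by any chain of premises.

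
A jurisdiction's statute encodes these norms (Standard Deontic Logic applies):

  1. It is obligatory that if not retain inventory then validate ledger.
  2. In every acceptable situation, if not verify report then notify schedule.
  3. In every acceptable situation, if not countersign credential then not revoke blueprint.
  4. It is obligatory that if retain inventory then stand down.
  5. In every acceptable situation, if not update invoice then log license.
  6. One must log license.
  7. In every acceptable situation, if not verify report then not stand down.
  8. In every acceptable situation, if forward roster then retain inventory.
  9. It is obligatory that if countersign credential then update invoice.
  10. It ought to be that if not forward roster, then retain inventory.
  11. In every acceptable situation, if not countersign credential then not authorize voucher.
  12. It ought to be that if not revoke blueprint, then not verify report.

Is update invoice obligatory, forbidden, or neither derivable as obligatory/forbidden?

By case analysis on ¬forward_roster: premise 10 gives O(¬forward_roster → retain_inventory) and premise 8 gives O(forward_roster → retain_inventory), so O(retain_inventory) either way.
From O(retain_inventory) and premise 4, O(retain_inventory → stand_down), we obtain O(stand_down).
Premise 7 is O(¬verify_report → ¬stand_down); contrapositively O(stand_down → verify_report). Since O(stand_down) holds, K gives O(verify_report).
Premise 12 is O(¬revoke_blueprint → ¬verify_report); contrapositively O(verify_report → revoke_blueprint). Since O(verify_report) holds, K gives O(revoke_blueprint).
Premise 3, O(¬countersign_credential → ¬revoke_blueprint), contraposes to O(revoke_blueprint → countersign_credential); with O(revoke_blueprint) we get O(countersign_credential).
From O(countersign_credential) and premise 9, O(countersign_credential → update_invoice), we obtain O(update_invoice).
Premises 1, 2, 5, 6, 11 do not contribute to this derivation.
Hence update_invoice is obligatory.

Obligatory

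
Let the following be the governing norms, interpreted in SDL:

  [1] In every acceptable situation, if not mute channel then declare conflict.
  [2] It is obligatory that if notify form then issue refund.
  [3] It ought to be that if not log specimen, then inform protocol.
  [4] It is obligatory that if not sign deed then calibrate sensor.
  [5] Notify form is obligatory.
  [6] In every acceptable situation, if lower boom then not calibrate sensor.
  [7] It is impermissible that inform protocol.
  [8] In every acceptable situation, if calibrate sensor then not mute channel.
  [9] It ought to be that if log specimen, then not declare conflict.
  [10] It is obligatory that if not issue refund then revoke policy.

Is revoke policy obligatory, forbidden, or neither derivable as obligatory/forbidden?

Neither

Premise 10 is O(¬issue_refund → revoke_policy), but O(¬issue_refund) is not derivable from the premises, so it does not yield O(revoke_policy).
No premise or chain of K-axiom applications forces O(revoke_policy), and none forces O(¬revoke_policy). So revoke_policy is neither obligatory nor forbidden under these norms.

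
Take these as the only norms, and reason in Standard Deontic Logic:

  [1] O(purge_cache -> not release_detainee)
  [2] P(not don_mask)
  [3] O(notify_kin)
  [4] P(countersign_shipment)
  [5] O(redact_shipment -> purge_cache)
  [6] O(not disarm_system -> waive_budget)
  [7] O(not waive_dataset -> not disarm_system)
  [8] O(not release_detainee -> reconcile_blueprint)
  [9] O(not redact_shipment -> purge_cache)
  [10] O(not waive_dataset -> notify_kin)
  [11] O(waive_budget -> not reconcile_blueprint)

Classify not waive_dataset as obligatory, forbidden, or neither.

Forbidden

By case analysis on redact_shipment: premise 5 gives O(redact_shipment -> purge_cache) and premise 9 gives O(not redact_shipment -> purge_cache), so O(purge_cache) either way.
With premise 1, O(purge_cache -> not release_detainee), the K-axiom yields O(not release_detainee).
Applying K to premise 8 (O(not release_detainee -> reconcile_blueprint)) and O(not release_detainee) yields O(reconcile_blueprint).
Premise 11 is O(waive_budget -> not reconcile_blueprint); contrapositively O(reconcile_blueprint -> not waive_budget). Since O(reconcile_blueprint) holds, K gives O(not waive_budget).
Premise 6, O(not disarm_system -> waive_budget), contraposes to O(not waive_budget -> disarm_system); with O(not waive_budget) we get O(disarm_system).
Premise 7 is O(not waive_dataset -> not disarm_system); contrapositively O(disarm_system -> waive_dataset). Since O(disarm_system) holds, K gives O(waive_dataset).
Premises 2, 3, 4, 10 do not contribute to this derivation.
Thus O(waive_dataset), which is F(not waive_dataset): not waive_dataset is forbidden.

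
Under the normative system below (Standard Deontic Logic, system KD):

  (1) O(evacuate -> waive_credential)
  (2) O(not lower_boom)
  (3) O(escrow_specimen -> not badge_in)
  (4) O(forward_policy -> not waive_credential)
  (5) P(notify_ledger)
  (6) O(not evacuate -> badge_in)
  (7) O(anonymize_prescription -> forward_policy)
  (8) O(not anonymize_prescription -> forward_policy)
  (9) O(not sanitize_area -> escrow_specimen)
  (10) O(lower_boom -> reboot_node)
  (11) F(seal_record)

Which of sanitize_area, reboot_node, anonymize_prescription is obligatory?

sanitize_area

By case analysis on anonymize_prescription: premise 7 gives O(anonymize_prescription -> forward_policy) and premise 8 gives O(not anonymize_prescription -> forward_policy), so O(forward_policy) either way.
Premise 4 is O(forward_policy -> not waive_credential); since O(forward_policy), deontic closure gives O(not waive_credential).
The contrapositive of premise 1 (O(evacuate -> waive_credential)) is O(not waive_credential -> not evacuate), and O(not waive_credential) is already established, so O(not evacuate).
With premise 6, O(not evacuate -> badge_in), the K-axiom yields O(badge_in).
The contrapositive of premise 3 (O(escrow_specimen -> not badge_in)) is O(badge_in -> not escrow_specimen), and O(badge_in) is already established, so O(not escrow_specimen).
Premise 9 is O(not sanitize_area -> escrow_specimen); contrapositively O(not escrow_specimen -> sanitize_area). Since O(not escrow_specimen) holds, K gives O(sanitize_area).
So O(sanitize_area) holds — sanitize_area is obligatory. None of the other listed options is made obligatory by any chain of premises.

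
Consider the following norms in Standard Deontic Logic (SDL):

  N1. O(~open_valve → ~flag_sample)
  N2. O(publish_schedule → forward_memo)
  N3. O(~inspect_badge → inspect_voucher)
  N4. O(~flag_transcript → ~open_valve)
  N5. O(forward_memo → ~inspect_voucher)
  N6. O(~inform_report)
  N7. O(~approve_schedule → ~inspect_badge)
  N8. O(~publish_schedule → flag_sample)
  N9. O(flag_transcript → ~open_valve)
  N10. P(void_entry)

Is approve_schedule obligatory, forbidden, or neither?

By case analysis on flag_transcript: premise 9 gives O(flag_transcript → ~open_valve) and premise 4 gives O(~flag_transcript → ~open_valve), so O(~open_valve) either way.
With premise 1, O(~open_valve → ~flag_sample), the K-axiom yields O(~flag_sample).
Premise 8, O(~publish_schedule → flag_sample), contraposes to O(~flag_sample → publish_schedule); with O(~flag_sample) we get O(publish_schedule).
From O(publish_schedule) and premise 2, O(publish_schedule → forward_memo), we obtain O(forward_memo).
From O(forward_memo) and premise 5, O(forward_memo → ~inspect_voucher), we obtain O(~inspect_voucher).
Premise 3, O(~inspect_badge → inspect_voucher), contraposes to O(~inspect_voucher → inspect_badge); with O(~inspect_voucher) we get O(inspect_badge).
The contrapositive of premise 7 (O(~approve_schedule → ~inspect_badge)) is O(inspect_badge → approve_schedule), and O(inspect_badge) is already established, so O(approve_schedule).
Premises 6, 10 do not contribute to this derivation.
Hence approve_schedule is obligatory.

Obligatory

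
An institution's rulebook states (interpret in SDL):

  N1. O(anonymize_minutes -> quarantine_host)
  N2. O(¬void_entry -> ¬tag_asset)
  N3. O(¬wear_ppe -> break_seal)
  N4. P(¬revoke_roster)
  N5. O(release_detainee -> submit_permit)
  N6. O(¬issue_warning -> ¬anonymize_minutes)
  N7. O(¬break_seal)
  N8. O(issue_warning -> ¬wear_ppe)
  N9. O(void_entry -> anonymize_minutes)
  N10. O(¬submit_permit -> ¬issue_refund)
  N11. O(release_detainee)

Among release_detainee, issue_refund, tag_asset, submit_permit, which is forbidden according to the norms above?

tag_asset

Premise 7 states O(¬break_seal) outright.
The contrapositive of premise 3 (O(¬wear_ppe -> break_seal)) is O(¬break_seal -> wear_ppe), and O(¬break_seal) is already established, so O(wear_ppe).
Premise 8, O(issue_warning -> ¬wear_ppe), contraposes to O(wear_ppe -> ¬issue_warning); with O(wear_ppe) we get O(¬issue_warning).
With premise 6, O(¬issue_warning -> ¬anonymize_minutes), the K-axiom yields O(¬anonymize_minutes).
The contrapositive of premise 9 (O(void_entry -> anonymize_minutes)) is O(¬anonymize_minutes -> ¬void_entry), and O(¬anonymize_minutes) is already established, so O(¬void_entry).
Premise 2 is O(¬void_entry -> ¬tag_asset); since O(¬void_entry), deontic closure gives O(¬tag_asset).
So O(¬tag_asset) holds, i.e. tag_asset is forbidden. None of the other listed options is forbidden under the premises.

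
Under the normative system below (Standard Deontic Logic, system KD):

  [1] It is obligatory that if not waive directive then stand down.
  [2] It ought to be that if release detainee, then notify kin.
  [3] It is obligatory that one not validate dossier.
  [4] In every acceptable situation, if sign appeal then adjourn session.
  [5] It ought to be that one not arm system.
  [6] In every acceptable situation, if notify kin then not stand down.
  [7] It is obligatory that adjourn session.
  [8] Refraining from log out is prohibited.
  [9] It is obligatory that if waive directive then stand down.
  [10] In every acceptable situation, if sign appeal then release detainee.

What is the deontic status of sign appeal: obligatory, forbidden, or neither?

Forbidden

Premises 9 and 1 cover both cases: O(waive_directive → stand_down) and O(¬waive_directive → stand_down). Since waive_directive ∨ ¬waive_directive is a tautology, O(stand_down) follows.
Premise 6 is O(notify_kin → ¬stand_down); contrapositively O(stand_down → ¬notify_kin). Since O(stand_down) holds, K gives O(¬notify_kin).
Premise 2, O(release_detainee → notify_kin), contraposes to O(¬notify_kin → ¬release_detainee); with O(¬notify_kin) we get O(¬release_detainee).
Premise 10 is O(sign_appeal → release_detainee); contrapositively O(¬release_detainee → ¬sign_appeal). Since O(¬release_detainee) holds, K gives O(¬sign_appeal).
Premises 3, 4, 5, 7, 8 do not contribute to this derivation.
Thus O(¬sign_appeal), which is F(sign_appeal): sign_appeal is forbidden.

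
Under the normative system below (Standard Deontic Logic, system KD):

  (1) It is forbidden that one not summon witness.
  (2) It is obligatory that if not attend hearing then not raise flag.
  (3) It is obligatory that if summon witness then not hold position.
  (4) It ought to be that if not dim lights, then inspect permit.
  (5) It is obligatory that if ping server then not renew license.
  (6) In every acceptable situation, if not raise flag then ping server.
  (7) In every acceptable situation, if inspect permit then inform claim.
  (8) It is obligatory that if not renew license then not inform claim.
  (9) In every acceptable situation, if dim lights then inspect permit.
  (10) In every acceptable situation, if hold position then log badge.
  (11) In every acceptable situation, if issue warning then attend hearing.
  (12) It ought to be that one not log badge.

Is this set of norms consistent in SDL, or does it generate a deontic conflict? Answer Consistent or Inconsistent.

Premise 10 is O(hold_position → log_badge), but O(hold_position) is not derivable from the premises, so it does not yield O(log_badge).
So O(log_badge) is not derivable, and the apparent clash with O(¬log_badge) does not arise.
A world satisfying every obligation exists (e.g. attend_hearing=true, dim_lights=false, hold_position=false, inform_claim=true, inspect_permit=true, issue_warning=false, log_badge=false, ping_server=false, raise_flag=true, renew_license=true, summon_witness=true); no atom is both obligatory and forbidden, so the set is consistent.

Consistent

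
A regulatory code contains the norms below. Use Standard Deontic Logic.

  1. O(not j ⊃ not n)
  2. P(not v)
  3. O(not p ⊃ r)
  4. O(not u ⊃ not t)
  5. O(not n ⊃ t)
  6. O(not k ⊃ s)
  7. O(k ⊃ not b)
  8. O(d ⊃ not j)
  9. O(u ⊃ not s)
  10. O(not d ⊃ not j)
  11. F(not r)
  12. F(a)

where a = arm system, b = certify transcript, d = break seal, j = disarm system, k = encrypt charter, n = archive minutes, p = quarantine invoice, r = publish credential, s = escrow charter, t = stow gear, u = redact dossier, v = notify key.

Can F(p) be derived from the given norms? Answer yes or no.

No

Premise 3 is O(not p ⊃ r); even if O(r) held, inferring O(not p) would be affirming the consequent — invalid.
No other premise forces O(not p). An ideal world satisfying every premise can still have p true, so F(p) is not derivable.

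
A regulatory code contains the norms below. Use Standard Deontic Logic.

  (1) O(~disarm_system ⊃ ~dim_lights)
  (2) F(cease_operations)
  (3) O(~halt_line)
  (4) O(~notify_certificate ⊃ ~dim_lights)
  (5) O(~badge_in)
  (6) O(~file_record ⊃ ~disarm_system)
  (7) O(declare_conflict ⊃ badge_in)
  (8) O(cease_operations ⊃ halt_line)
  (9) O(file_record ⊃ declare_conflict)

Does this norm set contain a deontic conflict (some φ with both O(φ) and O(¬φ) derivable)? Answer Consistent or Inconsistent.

Premise 8 is O(cease_operations ⊃ halt_line), but O(cease_operations) is not derivable from the premises, so it does not yield O(halt_line).
So O(halt_line) is not derivable, and the apparent clash with O(~halt_line) does not arise.
A world satisfying every obligation exists (e.g. badge_in=false, cease_operations=false, declare_conflict=false, dim_lights=false, disarm_system=false, file_record=false, halt_line=false, notify_certificate=false); no atom is both obligatory and forbidden, so the set is consistent.

Consistent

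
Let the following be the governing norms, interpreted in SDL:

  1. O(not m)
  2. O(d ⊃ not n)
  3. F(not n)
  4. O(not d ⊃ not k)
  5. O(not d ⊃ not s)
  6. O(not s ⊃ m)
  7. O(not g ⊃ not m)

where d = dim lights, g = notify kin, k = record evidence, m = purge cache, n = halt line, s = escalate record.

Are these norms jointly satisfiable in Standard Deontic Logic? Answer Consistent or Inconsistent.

Premise 1 states O(not m) outright.
Premise 6 is O(not s ⊃ m); contrapositively O(not m ⊃ s). Since O(not m) holds, K gives O(s).
Premise 5 is O(not d ⊃ not s); contrapositively O(s ⊃ d). Since O(s) holds, K gives O(d).
From O(d) and premise 2, O(d ⊃ not n), we obtain O(not n).
However, F(not n) at premise 3 amounts to O(n).
We now have both O(not n) and O(n) — n is simultaneously obligatory and forbidden, violating the D-axiom.

Inconsistent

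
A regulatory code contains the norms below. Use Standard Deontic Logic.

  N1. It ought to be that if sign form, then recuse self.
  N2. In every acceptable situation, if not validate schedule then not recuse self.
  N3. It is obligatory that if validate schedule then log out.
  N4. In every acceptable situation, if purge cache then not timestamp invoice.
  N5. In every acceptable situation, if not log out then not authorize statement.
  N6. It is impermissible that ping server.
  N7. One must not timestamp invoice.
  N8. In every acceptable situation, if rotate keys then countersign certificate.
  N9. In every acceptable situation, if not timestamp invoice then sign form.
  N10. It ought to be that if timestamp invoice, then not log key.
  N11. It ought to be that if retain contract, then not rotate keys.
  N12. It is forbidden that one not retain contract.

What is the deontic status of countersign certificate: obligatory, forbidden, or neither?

Premise 8 is O(rotate_keys → countersign_certificate), but O(rotate_keys) is not derivable from the premises, so it does not yield O(countersign_certificate).
No premise or chain of K-axiom applications forces O(countersign_certificate), and none forces O(¬countersign_certificate). So countersign_certificate is neither obligatory nor forbidden under these norms.

Neither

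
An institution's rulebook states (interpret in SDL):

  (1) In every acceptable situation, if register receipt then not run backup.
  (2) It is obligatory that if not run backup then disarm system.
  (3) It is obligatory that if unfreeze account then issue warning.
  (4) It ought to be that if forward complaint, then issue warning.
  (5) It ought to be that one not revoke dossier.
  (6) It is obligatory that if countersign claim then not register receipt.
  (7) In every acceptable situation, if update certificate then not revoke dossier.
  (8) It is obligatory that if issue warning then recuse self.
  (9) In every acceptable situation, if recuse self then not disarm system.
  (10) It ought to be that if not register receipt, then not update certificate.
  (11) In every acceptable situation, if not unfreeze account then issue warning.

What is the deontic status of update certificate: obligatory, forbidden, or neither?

Forbidden

By case analysis on ¬unfreeze_account: premise 11 gives O(¬unfreeze_account → issue_warning) and premise 3 gives O(unfreeze_account → issue_warning), so O(issue_warning) either way.
Applying K to premise 8 (O(issue_warning → recuse_self)) and O(issue_warning) yields O(recuse_self).
With premise 9, O(recuse_self → ¬disarm_system), the K-axiom yields O(¬disarm_system).
Premise 2 is O(¬run_backup → disarm_system); contrapositively O(¬disarm_system → run_backup). Since O(¬disarm_system) holds, K gives O(run_backup).
Premise 1 is O(register_receipt → ¬run_backup); contrapositively O(run_backup → ¬register_receipt). Since O(run_backup) holds, K gives O(¬register_receipt).
Premise 10 is O(¬register_receipt → ¬update_certificate); since O(¬register_receipt), deontic closure gives O(¬update_certificate).
Premises 4, 5, 6, 7 do not contribute to this derivation.
Thus O(¬update_certificate), which is F(update_certificate): update_certificate is forbidden.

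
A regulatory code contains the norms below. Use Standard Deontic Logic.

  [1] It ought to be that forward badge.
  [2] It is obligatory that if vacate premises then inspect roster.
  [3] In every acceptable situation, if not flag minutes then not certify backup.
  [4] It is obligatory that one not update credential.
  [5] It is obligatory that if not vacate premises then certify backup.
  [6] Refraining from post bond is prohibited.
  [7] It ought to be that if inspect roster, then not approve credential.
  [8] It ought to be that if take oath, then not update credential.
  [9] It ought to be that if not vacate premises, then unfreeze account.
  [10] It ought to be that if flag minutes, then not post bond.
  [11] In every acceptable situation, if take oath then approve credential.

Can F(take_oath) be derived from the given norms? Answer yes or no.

Premise 6 is F(¬post_bond), i.e. O(post_bond).
Premise 10, O(flag_minutes → ¬post_bond), contraposes to O(post_bond → ¬flag_minutes); with O(post_bond) we get O(¬flag_minutes).
From O(¬flag_minutes) and premise 3, O(¬flag_minutes → ¬certify_backup), we obtain O(¬certify_backup).
Premise 5 is O(¬vacate_premises → certify_backup); contrapositively O(¬certify_backup → vacate_premises). Since O(¬certify_backup) holds, K gives O(vacate_premises).
With premise 2, O(vacate_premises → inspect_roster), the K-axiom yields O(inspect_roster).
Premise 7 is O(inspect_roster → ¬approve_credential); since O(inspect_roster), deontic closure gives O(¬approve_credential).
The contrapositive of premise 11 (O(take_oath → approve_credential)) is O(¬approve_credential → ¬take_oath), and O(¬approve_credential) is already established, so O(¬take_oath).
Premises 1, 4, 8, 9 do not contribute to this derivation.
So O(¬take_oath) holds, i.e. F(take_oath). The claim follows.

Yes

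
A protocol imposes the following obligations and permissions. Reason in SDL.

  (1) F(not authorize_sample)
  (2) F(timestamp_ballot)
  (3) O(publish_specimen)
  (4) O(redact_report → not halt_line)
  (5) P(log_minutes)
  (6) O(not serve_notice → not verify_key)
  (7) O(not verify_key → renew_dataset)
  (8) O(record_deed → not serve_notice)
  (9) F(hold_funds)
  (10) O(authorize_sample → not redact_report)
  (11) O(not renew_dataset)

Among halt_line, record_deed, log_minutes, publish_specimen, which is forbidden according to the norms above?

Premise 11 gives O(not renew_dataset).
Premise 7, O(not verify_key → renew_dataset), contraposes to O(not renew_dataset → verify_key); with O(not renew_dataset) we get O(verify_key).
The contrapositive of premise 6 (O(not serve_notice → not verify_key)) is O(verify_key → serve_notice), and O(verify_key) is already established, so O(serve_notice).
Premise 8, O(record_deed → not serve_notice), contraposes to O(serve_notice → not record_deed); with O(serve_notice) we get O(not record_deed).
So O(not record_deed) holds, i.e. record_deed is forbidden. None of the other listed options is forbidden under the premises.

record_deed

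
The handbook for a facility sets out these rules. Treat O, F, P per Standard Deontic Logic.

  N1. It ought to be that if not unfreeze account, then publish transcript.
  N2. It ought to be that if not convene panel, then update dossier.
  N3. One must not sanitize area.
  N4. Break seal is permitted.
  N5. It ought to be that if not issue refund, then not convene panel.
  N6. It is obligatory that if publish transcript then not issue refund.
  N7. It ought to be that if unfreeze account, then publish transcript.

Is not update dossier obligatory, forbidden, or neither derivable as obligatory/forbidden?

Premises 7 and 1 are O(unfreeze_account → publish_transcript) and O(¬unfreeze_account → publish_transcript); every ideal world satisfies unfreeze_account or ¬unfreeze_account, so in either case publish_transcript holds — hence O(publish_transcript).
Applying K to premise 6 (O(publish_transcript → ¬issue_refund)) and O(publish_transcript) yields O(¬issue_refund).
Premise 5 is O(¬issue_refund → ¬convene_panel); since O(¬issue_refund), deontic closure gives O(¬convene_panel).
From O(¬convene_panel) and premise 2, O(¬convene_panel → update_dossier), we obtain O(update_dossier).
Premises 3, 4 do not contribute to this derivation.
Thus O(update_dossier), which is F(¬update_dossier): ¬update_dossier is forbidden.

Forbidden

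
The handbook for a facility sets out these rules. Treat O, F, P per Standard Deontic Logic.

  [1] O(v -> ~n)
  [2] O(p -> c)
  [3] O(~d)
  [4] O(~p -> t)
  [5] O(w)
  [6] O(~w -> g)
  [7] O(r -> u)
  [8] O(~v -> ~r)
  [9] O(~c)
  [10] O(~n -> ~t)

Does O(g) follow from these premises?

Premise 6 is O(~w -> g), but O(~w) is not derivable from the premises, so it does not yield O(g).
No other premise forces O(g). An ideal world satisfying every premise can still have g false, so O(g) is not derivable.

No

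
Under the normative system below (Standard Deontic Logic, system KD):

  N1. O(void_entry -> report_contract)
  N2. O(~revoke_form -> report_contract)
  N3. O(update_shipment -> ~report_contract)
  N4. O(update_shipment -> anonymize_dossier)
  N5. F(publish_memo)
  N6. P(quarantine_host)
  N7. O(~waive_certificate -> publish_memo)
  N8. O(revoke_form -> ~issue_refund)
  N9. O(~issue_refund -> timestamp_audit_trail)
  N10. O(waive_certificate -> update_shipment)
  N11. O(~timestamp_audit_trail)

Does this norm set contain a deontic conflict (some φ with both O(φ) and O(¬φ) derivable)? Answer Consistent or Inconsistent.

Premise 11 states O(~timestamp_audit_trail) outright.
Premise 9 is O(~issue_refund -> timestamp_audit_trail); contrapositively O(~timestamp_audit_trail -> issue_refund). Since O(~timestamp_audit_trail) holds, K gives O(issue_refund).
Premise 8, O(revoke_form -> ~issue_refund), contraposes to O(issue_refund -> ~revoke_form); with O(issue_refund) we get O(~revoke_form).
From O(~revoke_form) and premise 2, O(~revoke_form -> report_contract), we obtain O(report_contract).
Premise 3 is O(update_shipment -> ~report_contract); contrapositively O(report_contract -> ~update_shipment). Since O(report_contract) holds, K gives O(~update_shipment).
Premise 10, O(waive_certificate -> update_shipment), contraposes to O(~update_shipment -> ~waive_certificate); with O(~update_shipment) we get O(~waive_certificate).
Applying K to premise 7 (O(~waive_certificate -> publish_memo)) and O(~waive_certificate) yields O(publish_memo).
However, F(publish_memo) at premise 5 amounts to O(~publish_memo).
We now have both O(publish_memo) and O(~publish_memo) — publish_memo is simultaneously obligatory and forbidden, violating the D-axiom.

Inconsistent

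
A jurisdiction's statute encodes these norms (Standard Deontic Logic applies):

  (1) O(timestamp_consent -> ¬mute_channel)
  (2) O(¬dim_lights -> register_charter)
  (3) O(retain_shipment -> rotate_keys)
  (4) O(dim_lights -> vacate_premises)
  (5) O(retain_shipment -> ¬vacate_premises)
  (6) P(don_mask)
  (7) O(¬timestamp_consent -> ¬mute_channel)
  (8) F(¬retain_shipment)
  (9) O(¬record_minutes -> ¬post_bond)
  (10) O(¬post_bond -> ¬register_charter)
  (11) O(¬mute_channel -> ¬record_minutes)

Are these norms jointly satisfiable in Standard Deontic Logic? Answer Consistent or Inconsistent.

By case analysis on ¬timestamp_consent: premise 7 gives O(¬timestamp_consent -> ¬mute_channel) and premise 1 gives O(timestamp_consent -> ¬mute_channel), so O(¬mute_channel) either way.
Applying K to premise 11 (O(¬mute_channel -> ¬record_minutes)) and O(¬mute_channel) yields O(¬record_minutes).
With premise 9, O(¬record_minutes -> ¬post_bond), the K-axiom yields O(¬post_bond).
Premise 10 is O(¬post_bond -> ¬register_charter); since O(¬post_bond), deontic closure gives O(¬register_charter).
The contrapositive of premise 2 (O(¬dim_lights -> register_charter)) is O(¬register_charter -> dim_lights), and O(¬register_charter) is already established, so O(dim_lights).
With premise 4, O(dim_lights -> vacate_premises), the K-axiom yields O(vacate_premises).
The contrapositive of premise 5 (O(retain_shipment -> ¬vacate_premises)) is O(vacate_premises -> ¬retain_shipment), and O(vacate_premises) is already established, so O(¬retain_shipment).
Yet premise 8 is F(¬retain_shipment), i.e. O(retain_shipment).
We now have both O(¬retain_shipment) and O(retain_shipment) — retain_shipment is simultaneously obligatory and forbidden, violating the D-axiom.

Inconsistent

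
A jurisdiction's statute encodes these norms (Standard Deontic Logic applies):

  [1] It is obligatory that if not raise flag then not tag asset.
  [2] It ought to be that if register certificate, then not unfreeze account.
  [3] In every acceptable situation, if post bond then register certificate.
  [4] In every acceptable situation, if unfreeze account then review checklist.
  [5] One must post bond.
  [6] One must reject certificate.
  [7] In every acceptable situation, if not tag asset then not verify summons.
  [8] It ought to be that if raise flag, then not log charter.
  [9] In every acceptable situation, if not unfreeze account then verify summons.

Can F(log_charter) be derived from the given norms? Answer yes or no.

Yes

Premise 5 states O(post_bond) outright.
From O(post_bond) and premise 3, O(post_bond → register_certificate), we obtain O(register_certificate).
Applying K to premise 2 (O(register_certificate → ¬unfreeze_account)) and O(register_certificate) yields O(¬unfreeze_account).
From O(¬unfreeze_account) and premise 9, O(¬unfreeze_account → verify_summons), we obtain O(verify_summons).
Premise 7, O(¬tag_asset → ¬verify_summons), contraposes to O(verify_summons → tag_asset); with O(verify_summons) we get O(tag_asset).
Premise 1 is O(¬raise_flag → ¬tag_asset); contrapositively O(tag_asset → raise_flag). Since O(tag_asset) holds, K gives O(raise_flag).
From O(raise_flag) and premise 8, O(raise_flag → ¬log_charter), we obtain O(¬log_charter).
Premises 4, 6 do not contribute to this derivation.
So O(¬log_charter) holds, i.e. F(log_charter). The claim follows.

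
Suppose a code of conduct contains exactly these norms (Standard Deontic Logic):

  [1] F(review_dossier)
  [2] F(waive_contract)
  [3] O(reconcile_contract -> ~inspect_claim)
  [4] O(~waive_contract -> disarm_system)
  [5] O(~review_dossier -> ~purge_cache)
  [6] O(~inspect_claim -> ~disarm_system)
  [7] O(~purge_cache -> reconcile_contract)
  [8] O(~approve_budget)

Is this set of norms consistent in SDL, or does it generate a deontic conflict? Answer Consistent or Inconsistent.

Inconsistent

Premise 2, F(waive_contract), is equivalent to O(~waive_contract).
Premise 4 is O(~waive_contract -> disarm_system); since O(~waive_contract), deontic closure gives O(disarm_system).
The contrapositive of premise 6 (O(~inspect_claim -> ~disarm_system)) is O(disarm_system -> inspect_claim), and O(disarm_system) is already established, so O(inspect_claim).
Premise 3 is O(reconcile_contract -> ~inspect_claim); contrapositively O(inspect_claim -> ~reconcile_contract). Since O(inspect_claim) holds, K gives O(~reconcile_contract).
Premise 7 is O(~purge_cache -> reconcile_contract); contrapositively O(~reconcile_contract -> purge_cache). Since O(~reconcile_contract) holds, K gives O(purge_cache).
Premise 5, O(~review_dossier -> ~purge_cache), contraposes to O(purge_cache -> review_dossier); with O(purge_cache) we get O(review_dossier).
But premise 1, F(review_dossier), means O(~review_dossier).
We now have both O(review_dossier) and O(~review_dossier) — review_dossier is simultaneously obligatory and forbidden, violating the D-axiom.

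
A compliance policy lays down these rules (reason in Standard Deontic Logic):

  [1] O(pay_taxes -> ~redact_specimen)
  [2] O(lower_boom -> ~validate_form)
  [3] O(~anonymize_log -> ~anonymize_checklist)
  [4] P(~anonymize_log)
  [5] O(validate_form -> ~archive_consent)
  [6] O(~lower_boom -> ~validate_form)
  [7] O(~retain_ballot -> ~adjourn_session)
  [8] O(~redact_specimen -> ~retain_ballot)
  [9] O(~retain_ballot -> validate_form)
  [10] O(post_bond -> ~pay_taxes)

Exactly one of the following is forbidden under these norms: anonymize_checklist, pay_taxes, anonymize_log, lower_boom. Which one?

pay_taxes

Premises 2 and 6 are O(lower_boom -> ~validate_form) and O(~lower_boom -> ~validate_form); every ideal world satisfies lower_boom or ~lower_boom, so in either case ~validate_form holds — hence O(~validate_form).
Premise 9, O(~retain_ballot -> validate_form), contraposes to O(~validate_form -> retain_ballot); with O(~validate_form) we get O(retain_ballot).
Premise 8 is O(~redact_specimen -> ~retain_ballot); contrapositively O(retain_ballot -> redact_specimen). Since O(retain_ballot) holds, K gives O(redact_specimen).
Premise 1, O(pay_taxes -> ~redact_specimen), contraposes to O(redact_specimen -> ~pay_taxes); with O(redact_specimen) we get O(~pay_taxes).
So O(~pay_taxes) holds, i.e. pay_taxes is forbidden. None of the other listed options is forbidden under the premises.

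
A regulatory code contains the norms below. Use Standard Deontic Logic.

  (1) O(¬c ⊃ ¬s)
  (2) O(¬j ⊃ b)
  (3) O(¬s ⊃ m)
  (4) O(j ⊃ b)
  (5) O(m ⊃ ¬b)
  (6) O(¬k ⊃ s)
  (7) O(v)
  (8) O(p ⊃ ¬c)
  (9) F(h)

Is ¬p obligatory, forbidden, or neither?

Obligatory

Premises 4 and 2 are O(j ⊃ b) and O(¬j ⊃ b); every ideal world satisfies j or ¬j, so in either case b holds — hence O(b).
Premise 5 is O(m ⊃ ¬b); contrapositively O(b ⊃ ¬m). Since O(b) holds, K gives O(¬m).
Premise 3 is O(¬s ⊃ m); contrapositively O(¬m ⊃ s). Since O(¬m) holds, K gives O(s).
The contrapositive of premise 1 (O(¬c ⊃ ¬s)) is O(s ⊃ c), and O(s) is already established, so O(c).
Premise 8 is O(p ⊃ ¬c); contrapositively O(c ⊃ ¬p). Since O(c) holds, K gives O(¬p).
Premises 6, 7, 9 do not contribute to this derivation.
Hence ¬p is obligatory.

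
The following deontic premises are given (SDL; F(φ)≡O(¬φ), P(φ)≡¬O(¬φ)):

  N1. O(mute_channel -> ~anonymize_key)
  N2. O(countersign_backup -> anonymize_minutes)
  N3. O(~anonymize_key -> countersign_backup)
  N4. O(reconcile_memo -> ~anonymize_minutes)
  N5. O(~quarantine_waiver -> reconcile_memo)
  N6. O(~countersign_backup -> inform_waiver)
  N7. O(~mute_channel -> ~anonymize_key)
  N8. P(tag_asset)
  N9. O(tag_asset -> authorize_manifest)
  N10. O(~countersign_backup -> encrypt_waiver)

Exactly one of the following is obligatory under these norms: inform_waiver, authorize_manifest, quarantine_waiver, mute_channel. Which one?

Premises 1 and 7 are O(mute_channel -> ~anonymize_key) and O(~mute_channel -> ~anonymize_key); every ideal world satisfies mute_channel or ~mute_channel, so in either case ~anonymize_key holds — hence O(~anonymize_key).
From O(~anonymize_key) and premise 3, O(~anonymize_key -> countersign_backup), we obtain O(countersign_backup).
Premise 2 is O(countersign_backup -> anonymize_minutes); since O(countersign_backup), deontic closure gives O(anonymize_minutes).
Premise 4, O(reconcile_memo -> ~anonymize_minutes), contraposes to O(anonymize_minutes -> ~reconcile_memo); with O(anonymize_minutes) we get O(~reconcile_memo).
The contrapositive of premise 5 (O(~quarantine_waiver -> reconcile_memo)) is O(~reconcile_memo -> quarantine_waiver), and O(~reconcile_memo) is already established, so O(quarantine_waiver).
So O(quarantine_waiver) holds — quarantine_waiver is obligatory. None of the other listed options is made obligatory by any chain of premises.

quarantine_waiver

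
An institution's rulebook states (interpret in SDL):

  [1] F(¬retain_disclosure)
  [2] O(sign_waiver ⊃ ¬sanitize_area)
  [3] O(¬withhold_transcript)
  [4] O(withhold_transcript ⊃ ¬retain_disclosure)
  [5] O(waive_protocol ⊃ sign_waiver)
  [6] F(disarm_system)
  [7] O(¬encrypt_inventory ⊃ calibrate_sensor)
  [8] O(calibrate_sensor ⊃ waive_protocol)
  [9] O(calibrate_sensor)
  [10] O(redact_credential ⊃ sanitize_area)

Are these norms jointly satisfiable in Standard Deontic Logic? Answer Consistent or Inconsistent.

Consistent

Premise 4 is O(withhold_transcript ⊃ ¬retain_disclosure), but O(withhold_transcript) is not derivable from the premises, so it does not yield O(¬retain_disclosure).
So O(¬retain_disclosure) is not derivable, and the apparent clash with O(retain_disclosure) does not arise.
A world satisfying every obligation exists (e.g. calibrate_sensor=true, disarm_system=false, encrypt_inventory=false, redact_credential=false, retain_disclosure=true, sanitize_area=false, sign_waiver=true, waive_protocol=true, withhold_transcript=false); no atom is both obligatory and forbidden, so the set is consistent.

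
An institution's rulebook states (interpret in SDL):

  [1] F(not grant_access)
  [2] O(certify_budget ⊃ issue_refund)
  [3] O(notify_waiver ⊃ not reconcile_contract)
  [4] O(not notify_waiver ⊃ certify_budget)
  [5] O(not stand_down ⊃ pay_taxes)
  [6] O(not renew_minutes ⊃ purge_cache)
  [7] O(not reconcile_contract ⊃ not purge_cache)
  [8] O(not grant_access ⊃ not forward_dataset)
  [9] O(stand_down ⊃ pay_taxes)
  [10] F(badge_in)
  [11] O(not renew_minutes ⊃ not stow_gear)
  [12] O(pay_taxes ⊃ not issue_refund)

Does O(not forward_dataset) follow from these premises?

No

Premise 8 is O(not grant_access ⊃ not forward_dataset), but O(not grant_access) is not derivable from the premises, so it does not yield O(not forward_dataset).
No other premise forces O(not forward_dataset). An ideal world satisfying every premise can still have not forward_dataset false, so O(not forward_dataset) is not derivable.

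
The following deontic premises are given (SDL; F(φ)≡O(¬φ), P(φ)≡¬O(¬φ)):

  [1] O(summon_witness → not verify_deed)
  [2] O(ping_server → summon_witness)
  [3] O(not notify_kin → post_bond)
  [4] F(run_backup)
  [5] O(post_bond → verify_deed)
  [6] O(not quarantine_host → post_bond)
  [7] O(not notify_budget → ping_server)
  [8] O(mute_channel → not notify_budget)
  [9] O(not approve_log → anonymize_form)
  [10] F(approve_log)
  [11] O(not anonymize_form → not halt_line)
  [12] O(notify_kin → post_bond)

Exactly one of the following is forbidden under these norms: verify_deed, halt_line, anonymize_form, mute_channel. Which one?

By case analysis on not notify_kin: premise 3 gives O(not notify_kin → post_bond) and premise 12 gives O(notify_kin → post_bond), so O(post_bond) either way.
Premise 5 is O(post_bond → verify_deed); since O(post_bond), deontic closure gives O(verify_deed).
Premise 1, O(summon_witness → not verify_deed), contraposes to O(verify_deed → not summon_witness); with O(verify_deed) we get O(not summon_witness).
Premise 2 is O(ping_server → summon_witness); contrapositively O(not summon_witness → not ping_server). Since O(not summon_witness) holds, K gives O(not ping_server).
Premise 7 is O(not notify_budget → ping_server); contrapositively O(not ping_server → notify_budget). Since O(not ping_server) holds, K gives O(notify_budget).
The contrapositive of premise 8 (O(mute_channel → not notify_budget)) is O(notify_budget → not mute_channel), and O(notify_budget) is already established, so O(not mute_channel).
So O(not mute_channel) holds, i.e. mute_channel is forbidden. None of the other listed options is forbidden under the premises.

mute_channel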